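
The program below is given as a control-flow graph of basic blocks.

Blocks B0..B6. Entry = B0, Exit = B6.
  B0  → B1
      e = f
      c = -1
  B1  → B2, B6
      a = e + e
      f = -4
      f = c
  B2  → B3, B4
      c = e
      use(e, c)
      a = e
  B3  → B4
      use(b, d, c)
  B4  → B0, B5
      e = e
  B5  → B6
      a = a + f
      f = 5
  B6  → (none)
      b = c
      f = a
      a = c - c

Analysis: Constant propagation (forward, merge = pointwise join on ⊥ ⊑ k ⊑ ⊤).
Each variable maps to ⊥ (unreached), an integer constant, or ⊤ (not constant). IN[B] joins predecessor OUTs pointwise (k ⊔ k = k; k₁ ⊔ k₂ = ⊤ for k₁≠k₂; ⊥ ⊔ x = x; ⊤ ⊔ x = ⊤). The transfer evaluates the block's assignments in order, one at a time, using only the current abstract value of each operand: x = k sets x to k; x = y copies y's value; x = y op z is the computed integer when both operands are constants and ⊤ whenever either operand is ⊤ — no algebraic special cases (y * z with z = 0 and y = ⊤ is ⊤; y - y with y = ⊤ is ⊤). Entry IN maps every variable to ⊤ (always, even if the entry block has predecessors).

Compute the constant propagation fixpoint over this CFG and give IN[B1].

Fixpoint table:
  B0:  IN=(all ⊤)  OUT={c:-1; rest ⊤}
  B1:  IN={c:-1; rest ⊤}  OUT={c:-1, f:-1; rest ⊤}
  B2:  IN={c:-1, f:-1; rest ⊤}  OUT={f:-1; rest ⊤}
  B3:  IN={f:-1; rest ⊤}  OUT={f:-1; rest ⊤}
  B4:  IN={f:-1; rest ⊤}  OUT={f:-1; rest ⊤}
  B5:  IN={f:-1; rest ⊤}  OUT={f:5; rest ⊤}
  B6:  IN=(all ⊤)  OUT=(all ⊤)

Merge at B1: IN[B1] = OUT[B0] = {a: ⊤, b: ⊤, c: -1, d: ⊤, e: ⊤, f: ⊤}

Answer: {a: ⊤, b: ⊤, c: -1, d: ⊤, e: ⊤, f: ⊤}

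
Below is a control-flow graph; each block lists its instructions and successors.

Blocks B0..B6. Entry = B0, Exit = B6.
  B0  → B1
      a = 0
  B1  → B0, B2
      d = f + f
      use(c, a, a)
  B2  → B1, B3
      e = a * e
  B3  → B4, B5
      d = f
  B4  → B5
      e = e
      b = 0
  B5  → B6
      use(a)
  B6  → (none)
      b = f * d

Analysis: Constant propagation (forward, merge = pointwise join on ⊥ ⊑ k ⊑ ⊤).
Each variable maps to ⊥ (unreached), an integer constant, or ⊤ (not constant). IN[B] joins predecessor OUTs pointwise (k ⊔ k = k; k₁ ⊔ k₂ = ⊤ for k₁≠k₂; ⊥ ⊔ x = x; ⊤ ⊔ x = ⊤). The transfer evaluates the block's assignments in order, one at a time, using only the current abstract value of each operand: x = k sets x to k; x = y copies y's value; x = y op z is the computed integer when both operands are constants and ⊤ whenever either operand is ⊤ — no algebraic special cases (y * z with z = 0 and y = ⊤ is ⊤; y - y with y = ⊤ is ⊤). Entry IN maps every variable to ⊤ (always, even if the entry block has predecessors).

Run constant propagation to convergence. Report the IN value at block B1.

Answer: {a: 0, b: ⊤, c: ⊤, d: ⊤, e: ⊤, f: ⊤}

Working:
Converged values:
  B0:  IN=(all ⊤)  OUT={a:0; rest ⊤}
  B1:  IN={a:0; rest ⊤}  OUT={a:0; rest ⊤}
  B2:  IN={a:0; rest ⊤}  OUT={a:0; rest ⊤}
  B3:  IN={a:0; rest ⊤}  OUT={a:0; rest ⊤}
  B4:  IN={a:0; rest ⊤}  OUT={a:0, b:0; rest ⊤}
  B5:  IN={a:0; rest ⊤}  OUT={a:0; rest ⊤}
  B6:  IN={a:0; rest ⊤}  OUT={a:0; rest ⊤}

Merge at B1: IN[B1] = OUT[B0] ⊔ OUT[B2] = {a: 0, b: ⊤, c: ⊤, d: ⊤, e: ⊤, f: ⊤}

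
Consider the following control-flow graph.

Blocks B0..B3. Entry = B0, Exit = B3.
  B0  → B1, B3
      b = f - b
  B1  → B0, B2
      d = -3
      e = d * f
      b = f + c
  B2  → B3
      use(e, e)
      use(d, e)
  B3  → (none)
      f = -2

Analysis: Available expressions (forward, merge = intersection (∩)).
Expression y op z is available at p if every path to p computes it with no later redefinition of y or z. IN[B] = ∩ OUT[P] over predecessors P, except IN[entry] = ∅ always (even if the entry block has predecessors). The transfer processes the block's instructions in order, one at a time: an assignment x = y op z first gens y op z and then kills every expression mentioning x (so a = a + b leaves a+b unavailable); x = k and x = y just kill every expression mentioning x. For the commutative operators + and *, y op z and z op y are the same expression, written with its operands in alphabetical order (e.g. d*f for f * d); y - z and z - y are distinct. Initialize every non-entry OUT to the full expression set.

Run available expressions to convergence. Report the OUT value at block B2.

Answer: {c+f, d*f}

Working:
Converged values:
  B0:  IN={}  OUT={}
  B1:  IN={}  OUT={c+f, d*f}
  B2:  IN={c+f, d*f}  OUT={c+f, d*f}
  B3:  IN={}  OUT={}

Merge at B2: IN[B2] = OUT[B1] = {c+f, d*f}
Applying B2's transfer function to that IN value gives OUT[B2] (row B2 above).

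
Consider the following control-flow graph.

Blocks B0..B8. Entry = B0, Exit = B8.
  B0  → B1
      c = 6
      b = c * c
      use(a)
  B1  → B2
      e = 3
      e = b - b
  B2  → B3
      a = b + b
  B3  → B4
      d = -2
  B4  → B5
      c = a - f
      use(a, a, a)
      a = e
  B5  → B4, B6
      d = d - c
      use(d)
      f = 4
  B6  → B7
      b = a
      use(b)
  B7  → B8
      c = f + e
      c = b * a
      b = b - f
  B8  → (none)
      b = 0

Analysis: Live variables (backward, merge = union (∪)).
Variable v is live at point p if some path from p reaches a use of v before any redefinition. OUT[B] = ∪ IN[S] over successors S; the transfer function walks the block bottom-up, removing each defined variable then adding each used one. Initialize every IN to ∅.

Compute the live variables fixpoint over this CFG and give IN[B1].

Answer: {b, f}

Derivation:
Converged values:
  B0: | IN={a, f} | OUT={b, f}
  B1: | IN={b, f} | OUT={b, e, f}
  B2: | IN={b, e, f} | OUT={a, e, f}
  B3: | IN={a, e, f} | OUT={a, d, e, f}
  B4: | IN={a, d, e, f} | OUT={a, c, d, e}
  B5: | IN={a, c, d, e} | OUT={a, d, e, f}
  B6: | IN={a, e, f} | OUT={a, b, e, f}
  B7: | IN={a, b, e, f} | OUT={}
  B8: | IN={} | OUT={}

Merge at B1: OUT[B1] = IN[B2] = {b, e, f}
Applying B1's transfer function to that OUT value gives IN[B1] (row B1 above).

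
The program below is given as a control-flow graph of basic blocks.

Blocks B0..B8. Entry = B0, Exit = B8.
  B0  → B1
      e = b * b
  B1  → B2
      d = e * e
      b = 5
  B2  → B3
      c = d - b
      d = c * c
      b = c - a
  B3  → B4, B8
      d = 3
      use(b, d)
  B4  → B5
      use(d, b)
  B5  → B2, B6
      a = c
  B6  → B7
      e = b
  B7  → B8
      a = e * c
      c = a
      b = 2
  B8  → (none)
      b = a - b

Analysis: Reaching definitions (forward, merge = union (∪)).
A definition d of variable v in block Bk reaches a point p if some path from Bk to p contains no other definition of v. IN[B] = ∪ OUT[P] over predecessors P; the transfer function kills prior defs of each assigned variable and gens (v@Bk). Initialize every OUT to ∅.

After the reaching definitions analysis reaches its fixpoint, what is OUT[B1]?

Converged values:
  B0: | IN={} | OUT={e@B0}
  B1: | IN={e@B0} | OUT={b@B1, d@B1, e@B0}
  B2: | IN={a@B5, b@B1, b@B2, c@B2, d@B1, d@B3, e@B0} | OUT={a@B5, b@B2, c@B2, d@B2, e@B0}
  B3: | IN={a@B5, b@B2, c@B2, d@B2, e@B0} | OUT={a@B5, b@B2, c@B2, d@B3, e@B0}
  B4: | IN={a@B5, b@B2, c@B2, d@B3, e@B0} | OUT={a@B5, b@B2, c@B2, d@B3, e@B0}
  B5: | IN={a@B5, b@B2, c@B2, d@B3, e@B0} | OUT={a@B5, b@B2, c@B2, d@B3, e@B0}
  B6: | IN={a@B5, b@B2, c@B2, d@B3, e@B0} | OUT={a@B5, b@B2, c@B2, d@B3, e@B6}
  B7: | IN={a@B5, b@B2, c@B2, d@B3, e@B6} | OUT={a@B7, b@B7, c@B7, d@B3, e@B6}
  B8: | IN={a@B5, a@B7, b@B2, b@B7, c@B2, c@B7, d@B3, e@B0, e@B6} | OUT={a@B5, a@B7, b@B8, c@B2, c@B7, d@B3, e@B0, e@B6}

Merge at B1: IN[B1] = OUT[B0] = {e@B0}
Applying B1's transfer function to that IN value gives OUT[B1] (row B1 above).

Answer: {b@B1, d@B1, e@B0}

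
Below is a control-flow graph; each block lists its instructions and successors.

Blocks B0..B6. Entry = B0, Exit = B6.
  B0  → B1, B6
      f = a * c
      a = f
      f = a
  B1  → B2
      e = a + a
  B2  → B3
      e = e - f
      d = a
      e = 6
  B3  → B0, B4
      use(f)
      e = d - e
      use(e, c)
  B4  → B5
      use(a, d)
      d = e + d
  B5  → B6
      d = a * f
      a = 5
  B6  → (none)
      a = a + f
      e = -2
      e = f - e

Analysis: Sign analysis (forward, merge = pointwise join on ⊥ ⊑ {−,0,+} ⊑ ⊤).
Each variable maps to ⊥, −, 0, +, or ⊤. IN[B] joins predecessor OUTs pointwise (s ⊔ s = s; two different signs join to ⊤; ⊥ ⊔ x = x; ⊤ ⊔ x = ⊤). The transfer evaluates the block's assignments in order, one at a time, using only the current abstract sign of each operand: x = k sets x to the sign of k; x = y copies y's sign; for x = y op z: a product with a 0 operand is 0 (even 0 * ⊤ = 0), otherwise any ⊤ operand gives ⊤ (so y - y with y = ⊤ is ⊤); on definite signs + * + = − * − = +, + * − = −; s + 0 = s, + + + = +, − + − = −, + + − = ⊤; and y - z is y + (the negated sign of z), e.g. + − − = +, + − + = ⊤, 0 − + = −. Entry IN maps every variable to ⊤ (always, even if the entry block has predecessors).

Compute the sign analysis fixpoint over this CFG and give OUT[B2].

Per-block solution:
  B0: | IN=(all ⊤) | OUT=(all ⊤)
  B1: | IN=(all ⊤) | OUT=(all ⊤)
  B2: | IN=(all ⊤) | OUT={e:+; rest ⊤}
  B3: | IN={e:+; rest ⊤} | OUT=(all ⊤)
  B4: | IN=(all ⊤) | OUT=(all ⊤)
  B5: | IN=(all ⊤) | OUT={a:+; rest ⊤}
  B6: | IN=(all ⊤) | OUT=(all ⊤)

Merge at B2: IN[B2] = OUT[B1] = {a: ⊤, b: ⊤, c: ⊤, d: ⊤, e: ⊤, f: ⊤}
Applying B2's transfer function to that IN value gives OUT[B2] (row B2 above).

Answer: {a: ⊤, b: ⊤, c: ⊤, d: ⊤, e: +, f: ⊤}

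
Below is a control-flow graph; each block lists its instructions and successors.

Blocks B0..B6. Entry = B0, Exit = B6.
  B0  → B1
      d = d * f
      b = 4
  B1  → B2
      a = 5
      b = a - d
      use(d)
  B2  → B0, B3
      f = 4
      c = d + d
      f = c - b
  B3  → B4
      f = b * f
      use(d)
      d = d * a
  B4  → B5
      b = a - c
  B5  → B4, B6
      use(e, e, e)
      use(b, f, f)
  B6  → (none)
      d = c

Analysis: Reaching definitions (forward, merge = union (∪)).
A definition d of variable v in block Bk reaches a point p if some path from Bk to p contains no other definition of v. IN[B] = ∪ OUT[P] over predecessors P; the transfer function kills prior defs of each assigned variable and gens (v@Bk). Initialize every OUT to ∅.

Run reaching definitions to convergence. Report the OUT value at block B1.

Answer: {a@B1, b@B1, c@B2, d@B0, f@B2}

Trace:
Per-block solution:
  B0: | IN={a@B1, b@B1, c@B2, d@B0, f@B2} | OUT={a@B1, b@B0, c@B2, d@B0, f@B2}
  B1: | IN={a@B1, b@B0, c@B2, d@B0, f@B2} | OUT={a@B1, b@B1, c@B2, d@B0, f@B2}
  B2: | IN={a@B1, b@B1, c@B2, d@B0, f@B2} | OUT={a@B1, b@B1, c@B2, d@B0, f@B2}
  B3: | IN={a@B1, b@B1, c@B2, d@B0, f@B2} | OUT={a@B1, b@B1, c@B2, d@B3, f@B3}
  B4: | IN={a@B1, b@B1, b@B4, c@B2, d@B3, f@B3} | OUT={a@B1, b@B4, c@B2, d@B3, f@B3}
  B5: | IN={a@B1, b@B4, c@B2, d@B3, f@B3} | OUT={a@B1, b@B4, c@B2, d@B3, f@B3}
  B6: | IN={a@B1, b@B4, c@B2, d@B3, f@B3} | OUT={a@B1, b@B4, c@B2, d@B6, f@B3}

Merge at B1: IN[B1] = OUT[B0] = {a@B1, b@B0, c@B2, d@B0, f@B2}
Applying B1's transfer function to that IN value gives OUT[B1] (row B1 above).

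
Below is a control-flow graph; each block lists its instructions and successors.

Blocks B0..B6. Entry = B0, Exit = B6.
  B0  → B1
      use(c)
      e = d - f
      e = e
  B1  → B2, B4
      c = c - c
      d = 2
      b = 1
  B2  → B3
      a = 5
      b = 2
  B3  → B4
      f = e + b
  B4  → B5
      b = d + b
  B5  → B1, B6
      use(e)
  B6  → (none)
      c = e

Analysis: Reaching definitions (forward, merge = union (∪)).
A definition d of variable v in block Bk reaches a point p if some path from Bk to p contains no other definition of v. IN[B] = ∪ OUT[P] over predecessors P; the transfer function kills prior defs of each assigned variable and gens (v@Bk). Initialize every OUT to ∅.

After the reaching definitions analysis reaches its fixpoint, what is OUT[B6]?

Per-block solution:
  B0:  IN={}  OUT={e@B0}
  B1:  IN={a@B2, b@B4, c@B1, d@B1, e@B0, f@B3}  OUT={a@B2, b@B1, c@B1, d@B1, e@B0, f@B3}
  B2:  IN={a@B2, b@B1, c@B1, d@B1, e@B0, f@B3}  OUT={a@B2, b@B2, c@B1, d@B1, e@B0, f@B3}
  B3:  IN={a@B2, b@B2, c@B1, d@B1, e@B0, f@B3}  OUT={a@B2, b@B2, c@B1, d@B1, e@B0, f@B3}
  B4:  IN={a@B2, b@B1, b@B2, c@B1, d@B1, e@B0, f@B3}  OUT={a@B2, b@B4, c@B1, d@B1, e@B0, f@B3}
  B5:  IN={a@B2, b@B4, c@B1, d@B1, e@B0, f@B3}  OUT={a@B2, b@B4, c@B1, d@B1, e@B0, f@B3}
  B6:  IN={a@B2, b@B4, c@B1, d@B1, e@B0, f@B3}  OUT={a@B2, b@B4, c@B6, d@B1, e@B0, f@B3}

Merge at B6: IN[B6] = OUT[B5] = {a@B2, b@B4, c@B1, d@B1, e@B0, f@B3}
Applying B6's transfer function to that IN value gives OUT[B6] (row B6 above).

Answer: {a@B2, b@B4, c@B6, d@B1, e@B0, f@B3}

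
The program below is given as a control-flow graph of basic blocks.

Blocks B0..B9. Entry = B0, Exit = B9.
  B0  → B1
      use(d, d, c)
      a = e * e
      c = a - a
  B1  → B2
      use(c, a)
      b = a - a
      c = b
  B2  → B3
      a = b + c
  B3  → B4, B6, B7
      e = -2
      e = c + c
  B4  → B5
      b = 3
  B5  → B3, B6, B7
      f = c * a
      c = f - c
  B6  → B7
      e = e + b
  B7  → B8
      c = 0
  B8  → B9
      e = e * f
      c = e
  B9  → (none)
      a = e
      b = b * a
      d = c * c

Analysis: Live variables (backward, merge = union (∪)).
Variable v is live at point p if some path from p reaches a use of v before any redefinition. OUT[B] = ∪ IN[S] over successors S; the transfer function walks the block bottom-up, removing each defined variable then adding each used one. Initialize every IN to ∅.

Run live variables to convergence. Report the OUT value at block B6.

Fixpoint table:
  B0:  IN={c, d, e, f}  OUT={a, c, f}
  B1:  IN={a, c, f}  OUT={b, c, f}
  B2:  IN={b, c, f}  OUT={a, b, c, f}
  B3:  IN={a, b, c, f}  OUT={a, b, c, e, f}
  B4:  IN={a, c, e}  OUT={a, b, c, e}
  B5:  IN={a, b, c, e}  OUT={a, b, c, e, f}
  B6:  IN={b, e, f}  OUT={b, e, f}
  B7:  IN={b, e, f}  OUT={b, e, f}
  B8:  IN={b, e, f}  OUT={b, c, e}
  B9:  IN={b, c, e}  OUT={}

Merge at B6: OUT[B6] = IN[B7] = {b, e, f}

Answer: {b, e, f}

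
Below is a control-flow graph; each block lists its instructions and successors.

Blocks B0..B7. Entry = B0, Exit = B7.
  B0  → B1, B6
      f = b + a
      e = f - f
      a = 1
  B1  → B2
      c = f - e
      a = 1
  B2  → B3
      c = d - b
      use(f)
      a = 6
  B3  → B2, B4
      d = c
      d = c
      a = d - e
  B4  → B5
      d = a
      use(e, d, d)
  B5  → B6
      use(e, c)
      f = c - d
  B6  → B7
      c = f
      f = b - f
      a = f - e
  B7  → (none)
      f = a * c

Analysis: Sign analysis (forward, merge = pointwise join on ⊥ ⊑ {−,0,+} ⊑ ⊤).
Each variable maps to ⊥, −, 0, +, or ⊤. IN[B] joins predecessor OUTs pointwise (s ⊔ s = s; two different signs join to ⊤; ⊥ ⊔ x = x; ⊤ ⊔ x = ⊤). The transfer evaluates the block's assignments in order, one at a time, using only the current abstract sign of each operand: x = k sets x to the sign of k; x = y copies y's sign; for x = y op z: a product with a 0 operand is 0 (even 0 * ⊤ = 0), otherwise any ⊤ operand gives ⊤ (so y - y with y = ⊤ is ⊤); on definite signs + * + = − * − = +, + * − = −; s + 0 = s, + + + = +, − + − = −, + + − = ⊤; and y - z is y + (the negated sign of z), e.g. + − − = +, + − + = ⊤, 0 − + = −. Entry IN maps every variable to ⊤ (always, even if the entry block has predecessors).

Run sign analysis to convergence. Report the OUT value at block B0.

Answer: {a: +, b: ⊤, c: ⊤, d: ⊤, e: ⊤, f: ⊤}

Trace:
Converged values:
  B0:  IN=(all ⊤)  OUT={a:+; rest ⊤}
  B1:  IN={a:+; rest ⊤}  OUT={a:+; rest ⊤}
  B2:  IN=(all ⊤)  OUT={a:+; rest ⊤}
  B3:  IN={a:+; rest ⊤}  OUT=(all ⊤)
  B4:  IN=(all ⊤)  OUT=(all ⊤)
  B5:  IN=(all ⊤)  OUT=(all ⊤)
  B6:  IN=(all ⊤)  OUT=(all ⊤)
  B7:  IN=(all ⊤)  OUT=(all ⊤)

B0 is the boundary node: IN[B0] = {a: ⊤, b: ⊤, c: ⊤, d: ⊤, e: ⊤, f: ⊤}
Applying B0's transfer function to that IN value gives OUT[B0] (row B0 above).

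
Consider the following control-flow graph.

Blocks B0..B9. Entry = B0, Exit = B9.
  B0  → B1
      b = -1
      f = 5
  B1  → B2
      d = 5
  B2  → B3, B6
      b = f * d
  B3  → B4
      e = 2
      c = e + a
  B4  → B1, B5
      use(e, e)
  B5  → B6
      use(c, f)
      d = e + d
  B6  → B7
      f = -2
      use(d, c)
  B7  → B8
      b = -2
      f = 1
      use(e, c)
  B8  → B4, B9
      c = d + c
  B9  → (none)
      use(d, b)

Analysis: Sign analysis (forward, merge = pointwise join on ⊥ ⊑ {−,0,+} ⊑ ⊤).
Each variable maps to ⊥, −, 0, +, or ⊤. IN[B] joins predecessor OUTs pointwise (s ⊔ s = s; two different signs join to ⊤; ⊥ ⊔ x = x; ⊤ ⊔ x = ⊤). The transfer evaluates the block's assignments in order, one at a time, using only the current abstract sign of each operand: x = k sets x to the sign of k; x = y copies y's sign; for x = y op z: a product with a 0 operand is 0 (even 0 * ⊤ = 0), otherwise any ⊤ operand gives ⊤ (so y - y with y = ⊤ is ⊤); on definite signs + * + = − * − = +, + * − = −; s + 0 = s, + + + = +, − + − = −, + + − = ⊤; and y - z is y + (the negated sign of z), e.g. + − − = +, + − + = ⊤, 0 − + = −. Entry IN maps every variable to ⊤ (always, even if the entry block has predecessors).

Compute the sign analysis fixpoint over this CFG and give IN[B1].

Fixpoint table:
  B0: | IN=(all ⊤) | OUT={b:-, f:+; rest ⊤}
  B1: | IN={f:+; rest ⊤} | OUT={d:+, f:+; rest ⊤}
  B2: | IN={d:+, f:+; rest ⊤} | OUT={b:+, d:+, f:+; rest ⊤}
  B3: | IN={b:+, d:+, f:+; rest ⊤} | OUT={b:+, d:+, e:+, f:+; rest ⊤}
  B4: | IN={f:+; rest ⊤} | OUT={f:+; rest ⊤}
  B5: | IN={f:+; rest ⊤} | OUT={f:+; rest ⊤}
  B6: | IN={f:+; rest ⊤} | OUT={f:-; rest ⊤}
  B7: | IN={f:-; rest ⊤} | OUT={b:-, f:+; rest ⊤}
  B8: | IN={b:-, f:+; rest ⊤} | OUT={b:-, f:+; rest ⊤}
  B9: | IN={b:-, f:+; rest ⊤} | OUT={b:-, f:+; rest ⊤}

Merge at B1: IN[B1] = OUT[B0] ⊔ OUT[B4] = {a: ⊤, b: ⊤, c: ⊤, d: ⊤, e: ⊤, f: +}

Answer: {a: ⊤, b: ⊤, c: ⊤, d: ⊤, e: ⊤, f: +}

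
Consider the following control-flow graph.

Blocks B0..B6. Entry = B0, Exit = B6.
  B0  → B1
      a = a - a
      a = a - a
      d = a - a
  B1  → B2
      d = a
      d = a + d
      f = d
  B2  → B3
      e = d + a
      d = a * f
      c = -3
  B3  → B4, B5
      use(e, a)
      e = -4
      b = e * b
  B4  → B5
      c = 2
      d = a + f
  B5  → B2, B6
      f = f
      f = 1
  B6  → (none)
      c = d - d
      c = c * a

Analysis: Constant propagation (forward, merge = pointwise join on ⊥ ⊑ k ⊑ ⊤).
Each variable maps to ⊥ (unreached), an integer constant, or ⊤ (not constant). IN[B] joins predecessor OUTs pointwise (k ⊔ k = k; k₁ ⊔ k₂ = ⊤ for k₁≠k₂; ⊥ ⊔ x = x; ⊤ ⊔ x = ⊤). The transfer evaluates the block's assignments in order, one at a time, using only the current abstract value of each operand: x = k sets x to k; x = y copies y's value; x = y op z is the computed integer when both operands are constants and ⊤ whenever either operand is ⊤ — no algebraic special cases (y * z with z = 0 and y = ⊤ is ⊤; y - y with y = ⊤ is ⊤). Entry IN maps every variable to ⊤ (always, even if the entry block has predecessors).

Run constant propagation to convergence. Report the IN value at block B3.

Answer: {a: ⊤, b: ⊤, c: -3, d: ⊤, e: ⊤, f: ⊤}

Working:
Converged values:
  B0:   IN=(all ⊤)   OUT=(all ⊤)
  B1:   IN=(all ⊤)   OUT=(all ⊤)
  B2:   IN=(all ⊤)   OUT={c:-3; rest ⊤}
  B3:   IN={c:-3; rest ⊤}   OUT={c:-3, e:-4; rest ⊤}
  B4:   IN={c:-3, e:-4; rest ⊤}   OUT={c:2, e:-4; rest ⊤}
  B5:   IN={e:-4; rest ⊤}   OUT={e:-4, f:1; rest ⊤}
  B6:   IN={e:-4, f:1; rest ⊤}   OUT={e:-4, f:1; rest ⊤}

Merge at B3: IN[B3] = OUT[B2] = {a: ⊤, b: ⊤, c: -3, d: ⊤, e: ⊤, f: ⊤}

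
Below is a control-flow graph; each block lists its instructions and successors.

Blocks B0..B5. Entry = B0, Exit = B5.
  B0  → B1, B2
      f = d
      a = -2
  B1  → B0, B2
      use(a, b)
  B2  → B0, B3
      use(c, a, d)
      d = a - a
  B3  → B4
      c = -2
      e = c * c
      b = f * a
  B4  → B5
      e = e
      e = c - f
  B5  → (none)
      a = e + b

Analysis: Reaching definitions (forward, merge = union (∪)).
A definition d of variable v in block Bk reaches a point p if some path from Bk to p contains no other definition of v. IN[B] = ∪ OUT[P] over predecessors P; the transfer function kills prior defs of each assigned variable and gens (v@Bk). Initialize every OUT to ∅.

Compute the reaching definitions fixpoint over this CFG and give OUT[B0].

Per-block solution:
  B0:  IN={a@B0, d@B2, f@B0}  OUT={a@B0, d@B2, f@B0}
  B1:  IN={a@B0, d@B2, f@B0}  OUT={a@B0, d@B2, f@B0}
  B2:  IN={a@B0, d@B2, f@B0}  OUT={a@B0, d@B2, f@B0}
  B3:  IN={a@B0, d@B2, f@B0}  OUT={a@B0, b@B3, c@B3, d@B2, e@B3, f@B0}
  B4:  IN={a@B0, b@B3, c@B3, d@B2, e@B3, f@B0}  OUT={a@B0, b@B3, c@B3, d@B2, e@B4, f@B0}
  B5:  IN={a@B0, b@B3, c@B3, d@B2, e@B4, f@B0}  OUT={a@B5, b@B3, c@B3, d@B2, e@B4, f@B0}

Merge at B0 (entry node, so the boundary value {} is joined with the incoming edge(s)): IN[B0] = {} ⊔ OUT[B1] ⊔ OUT[B2] = {a@B0, d@B2, f@B0}
Applying B0's transfer function to that IN value gives OUT[B0] (row B0 above).

Answer: {a@B0, d@B2, f@B0}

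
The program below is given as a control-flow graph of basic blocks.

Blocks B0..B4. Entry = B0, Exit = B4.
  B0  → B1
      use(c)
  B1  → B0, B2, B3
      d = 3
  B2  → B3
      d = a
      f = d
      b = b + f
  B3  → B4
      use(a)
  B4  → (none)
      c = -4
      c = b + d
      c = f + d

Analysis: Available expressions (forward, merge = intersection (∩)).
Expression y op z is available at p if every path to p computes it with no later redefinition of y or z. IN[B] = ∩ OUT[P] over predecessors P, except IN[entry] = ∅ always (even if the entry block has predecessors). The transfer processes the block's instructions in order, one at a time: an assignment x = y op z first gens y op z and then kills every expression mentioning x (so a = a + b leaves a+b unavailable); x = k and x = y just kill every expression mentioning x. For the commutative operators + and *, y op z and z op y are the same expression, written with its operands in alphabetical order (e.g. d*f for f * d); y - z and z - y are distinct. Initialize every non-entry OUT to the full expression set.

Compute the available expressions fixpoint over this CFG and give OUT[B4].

Answer: {b+d, d+f}

Working:
Fixpoint table:
  B0:  IN={}  OUT={}
  B1:  IN={}  OUT={}
  B2:  IN={}  OUT={}
  B3:  IN={}  OUT={}
  B4:  IN={}  OUT={b+d, d+f}

Merge at B4: IN[B4] = OUT[B3] = {}
Applying B4's transfer function to that IN value gives OUT[B4] (row B4 above).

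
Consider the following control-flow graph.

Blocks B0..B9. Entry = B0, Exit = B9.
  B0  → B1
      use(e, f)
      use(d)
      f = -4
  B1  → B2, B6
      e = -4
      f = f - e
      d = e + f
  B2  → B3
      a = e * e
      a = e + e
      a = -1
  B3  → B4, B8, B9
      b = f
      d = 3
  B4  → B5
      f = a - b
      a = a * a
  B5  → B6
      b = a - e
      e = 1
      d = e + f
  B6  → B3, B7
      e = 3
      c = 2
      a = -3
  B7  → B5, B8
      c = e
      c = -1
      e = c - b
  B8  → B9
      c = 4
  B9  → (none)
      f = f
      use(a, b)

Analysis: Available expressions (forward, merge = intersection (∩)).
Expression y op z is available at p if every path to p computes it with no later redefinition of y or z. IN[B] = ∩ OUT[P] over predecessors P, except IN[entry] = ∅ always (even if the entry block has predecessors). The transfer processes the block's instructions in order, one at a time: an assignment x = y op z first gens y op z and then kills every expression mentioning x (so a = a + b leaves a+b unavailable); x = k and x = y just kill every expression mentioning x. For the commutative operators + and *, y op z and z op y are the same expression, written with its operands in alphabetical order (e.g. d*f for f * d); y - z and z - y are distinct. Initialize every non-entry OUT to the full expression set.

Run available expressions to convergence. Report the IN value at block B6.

Converged values:
  B0:  IN={}  OUT={}
  B1:  IN={}  OUT={e+f}
  B2:  IN={e+f}  OUT={e*e, e+e, e+f}
  B3:  IN={}  OUT={}
  B4:  IN={}  OUT={}
  B5:  IN={}  OUT={e+f}
  B6:  IN={e+f}  OUT={}
  B7:  IN={}  OUT={c-b}
  B8:  IN={}  OUT={}
  B9:  IN={}  OUT={}

Merge at B6: IN[B6] = OUT[B1] ∩ OUT[B5] = {e+f}

Answer: {e+f}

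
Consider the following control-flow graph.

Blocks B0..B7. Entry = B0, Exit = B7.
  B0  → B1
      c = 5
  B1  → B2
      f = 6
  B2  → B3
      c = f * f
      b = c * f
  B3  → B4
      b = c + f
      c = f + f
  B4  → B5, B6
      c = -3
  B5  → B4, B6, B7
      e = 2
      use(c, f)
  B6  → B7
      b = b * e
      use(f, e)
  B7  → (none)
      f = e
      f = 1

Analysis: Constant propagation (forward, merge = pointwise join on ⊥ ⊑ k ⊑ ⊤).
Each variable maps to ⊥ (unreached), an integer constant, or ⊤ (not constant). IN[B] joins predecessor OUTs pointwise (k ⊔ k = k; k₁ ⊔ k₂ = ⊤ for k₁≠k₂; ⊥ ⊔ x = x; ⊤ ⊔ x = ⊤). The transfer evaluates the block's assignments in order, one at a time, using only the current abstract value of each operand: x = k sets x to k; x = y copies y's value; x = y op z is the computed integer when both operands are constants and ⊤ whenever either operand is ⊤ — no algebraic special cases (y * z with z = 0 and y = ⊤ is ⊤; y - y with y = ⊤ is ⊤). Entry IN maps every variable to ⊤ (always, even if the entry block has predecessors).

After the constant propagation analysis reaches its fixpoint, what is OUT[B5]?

Answer: {a: ⊤, b: 42, c: -3, d: ⊤, e: 2, f: 6}

Derivation:
Converged values:
  B0:  IN=(all ⊤)  OUT={c:5; rest ⊤}
  B1:  IN={c:5; rest ⊤}  OUT={c:5, f:6; rest ⊤}
  B2:  IN={c:5, f:6; rest ⊤}  OUT={b:216, c:36, f:6; rest ⊤}
  B3:  IN={b:216, c:36, f:6; rest ⊤}  OUT={b:42, c:12, f:6; rest ⊤}
  B4:  IN={b:42, f:6; rest ⊤}  OUT={b:42, c:-3, f:6; rest ⊤}
  B5:  IN={b:42, c:-3, f:6; rest ⊤}  OUT={b:42, c:-3, e:2, f:6; rest ⊤}
  B6:  IN={b:42, c:-3, f:6; rest ⊤}  OUT={c:-3, f:6; rest ⊤}
  B7:  IN={c:-3, f:6; rest ⊤}  OUT={c:-3, f:1; rest ⊤}

Merge at B5: IN[B5] = OUT[B4] = {a: ⊤, b: 42, c: -3, d: ⊤, e: ⊤, f: 6}
Applying B5's transfer function to that IN value gives OUT[B5] (row B5 above).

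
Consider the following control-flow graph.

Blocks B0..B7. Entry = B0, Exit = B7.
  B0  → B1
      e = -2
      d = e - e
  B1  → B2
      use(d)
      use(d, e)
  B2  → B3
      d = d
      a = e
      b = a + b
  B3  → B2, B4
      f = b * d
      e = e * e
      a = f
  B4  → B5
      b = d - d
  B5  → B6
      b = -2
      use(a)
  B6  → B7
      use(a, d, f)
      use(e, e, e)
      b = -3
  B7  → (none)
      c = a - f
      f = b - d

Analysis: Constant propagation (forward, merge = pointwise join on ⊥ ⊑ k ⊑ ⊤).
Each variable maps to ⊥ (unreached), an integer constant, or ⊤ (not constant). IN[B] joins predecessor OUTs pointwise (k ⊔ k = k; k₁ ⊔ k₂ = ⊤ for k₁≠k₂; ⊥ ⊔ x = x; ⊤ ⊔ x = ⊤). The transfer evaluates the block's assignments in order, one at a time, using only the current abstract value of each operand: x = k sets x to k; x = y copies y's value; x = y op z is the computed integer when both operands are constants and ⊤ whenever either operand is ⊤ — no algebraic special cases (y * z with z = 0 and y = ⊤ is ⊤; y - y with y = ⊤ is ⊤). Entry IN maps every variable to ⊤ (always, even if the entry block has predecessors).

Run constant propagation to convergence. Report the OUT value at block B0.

Answer: {a: ⊤, b: ⊤, c: ⊤, d: 0, e: -2, f: ⊤}

Working:
Per-block solution:
  B0:   IN=(all ⊤)   OUT={d:0, e:-2; rest ⊤}
  B1:   IN={d:0, e:-2; rest ⊤}   OUT={d:0, e:-2; rest ⊤}
  B2:   IN={d:0; rest ⊤}   OUT={d:0; rest ⊤}
  B3:   IN={d:0; rest ⊤}   OUT={d:0; rest ⊤}
  B4:   IN={d:0; rest ⊤}   OUT={b:0, d:0; rest ⊤}
  B5:   IN={b:0, d:0; rest ⊤}   OUT={b:-2, d:0; rest ⊤}
  B6:   IN={b:-2, d:0; rest ⊤}   OUT={b:-3, d:0; rest ⊤}
  B7:   IN={b:-3, d:0; rest ⊤}   OUT={b:-3, d:0, f:-3; rest ⊤}

B0 is the boundary node: IN[B0] = {a: ⊤, b: ⊤, c: ⊤, d: ⊤, e: ⊤, f: ⊤}
Applying B0's transfer function to that IN value gives OUT[B0] (row B0 above).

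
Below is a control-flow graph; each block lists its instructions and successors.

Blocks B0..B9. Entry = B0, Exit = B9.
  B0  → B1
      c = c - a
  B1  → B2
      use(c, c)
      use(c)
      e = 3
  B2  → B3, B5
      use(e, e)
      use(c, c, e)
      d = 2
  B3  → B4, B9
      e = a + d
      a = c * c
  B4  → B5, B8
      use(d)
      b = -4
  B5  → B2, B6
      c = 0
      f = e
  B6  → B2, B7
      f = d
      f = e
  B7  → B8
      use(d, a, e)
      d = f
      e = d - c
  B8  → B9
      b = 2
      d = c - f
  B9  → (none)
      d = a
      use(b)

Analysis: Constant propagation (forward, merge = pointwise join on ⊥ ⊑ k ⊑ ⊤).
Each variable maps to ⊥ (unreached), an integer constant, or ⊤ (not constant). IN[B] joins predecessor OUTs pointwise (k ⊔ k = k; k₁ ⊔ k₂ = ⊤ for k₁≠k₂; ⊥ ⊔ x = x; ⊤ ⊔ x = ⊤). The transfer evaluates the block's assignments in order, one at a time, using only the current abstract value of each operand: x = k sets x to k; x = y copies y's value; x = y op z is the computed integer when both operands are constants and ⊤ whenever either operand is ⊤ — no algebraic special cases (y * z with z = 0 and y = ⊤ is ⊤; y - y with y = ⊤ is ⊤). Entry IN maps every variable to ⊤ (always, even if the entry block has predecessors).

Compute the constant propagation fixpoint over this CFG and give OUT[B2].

Converged values:
  B0:  IN=(all ⊤)  OUT=(all ⊤)
  B1:  IN=(all ⊤)  OUT={e:3; rest ⊤}
  B2:  IN=(all ⊤)  OUT={d:2; rest ⊤}
  B3:  IN={d:2; rest ⊤}  OUT={d:2; rest ⊤}
  B4:  IN={d:2; rest ⊤}  OUT={b:-4, d:2; rest ⊤}
  B5:  IN={d:2; rest ⊤}  OUT={c:0, d:2; rest ⊤}
  B6:  IN={c:0, d:2; rest ⊤}  OUT={c:0, d:2; rest ⊤}
  B7:  IN={c:0, d:2; rest ⊤}  OUT={c:0; rest ⊤}
  B8:  IN=(all ⊤)  OUT={b:2; rest ⊤}
  B9:  IN=(all ⊤)  OUT=(all ⊤)

Merge at B2: IN[B2] = OUT[B1] ⊔ OUT[B5] ⊔ OUT[B6] = {a: ⊤, b: ⊤, c: ⊤, d: ⊤, e: ⊤, f: ⊤}
Applying B2's transfer function to that IN value gives OUT[B2] (row B2 above).

Answer: {a: ⊤, b: ⊤, c: ⊤, d: 2, e: ⊤, f: ⊤}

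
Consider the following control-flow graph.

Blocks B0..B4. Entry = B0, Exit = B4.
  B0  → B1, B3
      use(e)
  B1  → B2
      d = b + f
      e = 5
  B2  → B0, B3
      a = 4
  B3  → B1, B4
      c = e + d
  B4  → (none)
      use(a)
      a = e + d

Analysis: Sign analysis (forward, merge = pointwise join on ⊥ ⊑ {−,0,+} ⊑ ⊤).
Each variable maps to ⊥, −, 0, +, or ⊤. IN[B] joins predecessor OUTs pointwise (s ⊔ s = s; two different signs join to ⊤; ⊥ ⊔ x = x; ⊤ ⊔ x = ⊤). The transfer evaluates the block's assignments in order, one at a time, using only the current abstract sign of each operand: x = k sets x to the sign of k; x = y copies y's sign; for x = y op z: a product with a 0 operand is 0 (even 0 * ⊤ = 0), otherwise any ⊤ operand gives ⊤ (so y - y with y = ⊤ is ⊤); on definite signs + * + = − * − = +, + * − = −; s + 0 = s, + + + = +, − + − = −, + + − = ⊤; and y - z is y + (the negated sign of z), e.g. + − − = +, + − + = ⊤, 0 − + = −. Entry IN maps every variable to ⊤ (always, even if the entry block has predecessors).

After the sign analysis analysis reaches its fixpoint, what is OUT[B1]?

Per-block solution:
  B0: | IN=(all ⊤) | OUT=(all ⊤)
  B1: | IN=(all ⊤) | OUT={e:+; rest ⊤}
  B2: | IN={e:+; rest ⊤} | OUT={a:+, e:+; rest ⊤}
  B3: | IN=(all ⊤) | OUT=(all ⊤)
  B4: | IN=(all ⊤) | OUT=(all ⊤)

Merge at B1: IN[B1] = OUT[B0] ⊔ OUT[B3] = {a: ⊤, b: ⊤, c: ⊤, d: ⊤, e: ⊤, f: ⊤}
Applying B1's transfer function to that IN value gives OUT[B1] (row B1 above).

Answer: {a: ⊤, b: ⊤, c: ⊤, d: ⊤, e: +, f: ⊤}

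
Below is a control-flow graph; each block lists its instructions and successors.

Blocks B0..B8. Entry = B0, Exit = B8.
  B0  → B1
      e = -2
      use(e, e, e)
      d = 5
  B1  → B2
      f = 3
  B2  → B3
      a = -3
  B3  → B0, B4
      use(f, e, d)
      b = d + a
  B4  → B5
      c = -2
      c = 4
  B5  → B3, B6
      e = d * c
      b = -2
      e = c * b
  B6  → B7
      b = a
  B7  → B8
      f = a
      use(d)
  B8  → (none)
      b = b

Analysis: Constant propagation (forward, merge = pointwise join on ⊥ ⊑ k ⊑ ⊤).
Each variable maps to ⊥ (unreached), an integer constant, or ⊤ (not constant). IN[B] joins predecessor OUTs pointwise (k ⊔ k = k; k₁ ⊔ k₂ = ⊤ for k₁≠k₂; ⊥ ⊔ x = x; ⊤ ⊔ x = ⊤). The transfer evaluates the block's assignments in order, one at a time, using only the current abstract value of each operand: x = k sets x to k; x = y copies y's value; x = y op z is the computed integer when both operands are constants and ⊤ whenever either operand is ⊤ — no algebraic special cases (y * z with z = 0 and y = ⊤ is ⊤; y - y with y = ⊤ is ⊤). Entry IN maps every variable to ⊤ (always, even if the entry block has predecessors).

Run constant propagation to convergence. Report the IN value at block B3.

Per-block solution:
  B0: | IN=(all ⊤) | OUT={d:5, e:-2; rest ⊤}
  B1: | IN={d:5, e:-2; rest ⊤} | OUT={d:5, e:-2, f:3; rest ⊤}
  B2: | IN={d:5, e:-2, f:3; rest ⊤} | OUT={a:-3, d:5, e:-2, f:3; rest ⊤}
  B3: | IN={a:-3, d:5, f:3; rest ⊤} | OUT={a:-3, b:2, d:5, f:3; rest ⊤}
  B4: | IN={a:-3, b:2, d:5, f:3; rest ⊤} | OUT={a:-3, b:2, c:4, d:5, f:3; rest ⊤}
  B5: | IN={a:-3, b:2, c:4, d:5, f:3; rest ⊤} | OUT={a:-3, b:-2, c:4, d:5, e:-8, f:3; rest ⊤}
  B6: | IN={a:-3, b:-2, c:4, d:5, e:-8, f:3; rest ⊤} | OUT={a:-3, b:-3, c:4, d:5, e:-8, f:3; rest ⊤}
  B7: | IN={a:-3, b:-3, c:4, d:5, e:-8, f:3; rest ⊤} | OUT={a:-3, b:-3, c:4, d:5, e:-8, f:-3; rest ⊤}
  B8: | IN={a:-3, b:-3, c:4, d:5, e:-8, f:-3; rest ⊤} | OUT={a:-3, b:-3, c:4, d:5, e:-8, f:-3; rest ⊤}

Merge at B3: IN[B3] = OUT[B2] ⊔ OUT[B5] = {a: -3, b: ⊤, c: ⊤, d: 5, e: ⊤, f: 3}

Answer: {a: -3, b: ⊤, c: ⊤, d: 5, e: ⊤, f: 3}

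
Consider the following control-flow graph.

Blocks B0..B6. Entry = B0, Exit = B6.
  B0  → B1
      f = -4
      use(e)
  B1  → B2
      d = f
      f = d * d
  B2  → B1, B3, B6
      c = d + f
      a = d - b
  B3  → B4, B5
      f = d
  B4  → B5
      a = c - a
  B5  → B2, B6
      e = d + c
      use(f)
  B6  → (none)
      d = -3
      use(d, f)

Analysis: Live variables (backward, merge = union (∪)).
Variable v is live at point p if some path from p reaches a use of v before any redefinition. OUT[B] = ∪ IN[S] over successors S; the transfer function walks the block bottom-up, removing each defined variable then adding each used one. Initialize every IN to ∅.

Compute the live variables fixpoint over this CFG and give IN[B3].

Per-block solution:
  B0:  IN={b, e}  OUT={b, f}
  B1:  IN={b, f}  OUT={b, d, f}
  B2:  IN={b, d, f}  OUT={a, b, c, d, f}
  B3:  IN={a, b, c, d}  OUT={a, b, c, d, f}
  B4:  IN={a, b, c, d, f}  OUT={b, c, d, f}
  B5:  IN={b, c, d, f}  OUT={b, d, f}
  B6:  IN={f}  OUT={}

Merge at B3: OUT[B3] = IN[B4] ⊔ IN[B5] = {a, b, c, d, f}
Applying B3's transfer function to that OUT value gives IN[B3] (row B3 above).

Answer: {a, b, c, d}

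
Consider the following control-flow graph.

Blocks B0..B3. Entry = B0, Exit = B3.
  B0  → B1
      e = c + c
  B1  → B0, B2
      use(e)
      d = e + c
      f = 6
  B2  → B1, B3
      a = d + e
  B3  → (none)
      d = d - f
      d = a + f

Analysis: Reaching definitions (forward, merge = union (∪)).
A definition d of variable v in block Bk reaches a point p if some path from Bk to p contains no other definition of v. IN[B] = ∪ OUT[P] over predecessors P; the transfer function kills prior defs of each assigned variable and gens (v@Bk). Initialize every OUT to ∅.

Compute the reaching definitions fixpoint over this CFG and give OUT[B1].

Converged values:
  B0: | IN={a@B2, d@B1, e@B0, f@B1} | OUT={a@B2, d@B1, e@B0, f@B1}
  B1: | IN={a@B2, d@B1, e@B0, f@B1} | OUT={a@B2, d@B1, e@B0, f@B1}
  B2: | IN={a@B2, d@B1, e@B0, f@B1} | OUT={a@B2, d@B1, e@B0, f@B1}
  B3: | IN={a@B2, d@B1, e@B0, f@B1} | OUT={a@B2, d@B3, e@B0, f@B1}

Merge at B1: IN[B1] = OUT[B0] ⊔ OUT[B2] = {a@B2, d@B1, e@B0, f@B1}
Applying B1's transfer function to that IN value gives OUT[B1] (row B1 above).

Answer: {a@B2, d@B1, e@B0, f@B1}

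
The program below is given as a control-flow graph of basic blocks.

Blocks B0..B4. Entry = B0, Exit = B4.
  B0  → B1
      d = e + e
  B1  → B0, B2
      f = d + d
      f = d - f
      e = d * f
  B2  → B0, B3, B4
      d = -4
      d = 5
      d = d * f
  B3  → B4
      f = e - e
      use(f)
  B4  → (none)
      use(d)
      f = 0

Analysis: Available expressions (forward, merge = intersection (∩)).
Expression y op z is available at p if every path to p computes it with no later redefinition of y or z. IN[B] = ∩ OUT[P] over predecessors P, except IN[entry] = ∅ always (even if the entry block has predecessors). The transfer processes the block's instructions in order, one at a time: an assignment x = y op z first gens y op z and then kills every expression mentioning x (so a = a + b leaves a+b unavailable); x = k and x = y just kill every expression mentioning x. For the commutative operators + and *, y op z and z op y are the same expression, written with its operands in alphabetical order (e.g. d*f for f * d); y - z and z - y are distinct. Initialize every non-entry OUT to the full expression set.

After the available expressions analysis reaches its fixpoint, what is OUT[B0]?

Answer: {e+e}

Derivation:
Per-block solution:
  B0:  IN={}  OUT={e+e}
  B1:  IN={e+e}  OUT={d*f, d+d}
  B2:  IN={d*f, d+d}  OUT={}
  B3:  IN={}  OUT={e-e}
  B4:  IN={}  OUT={}

Merge at B0 (entry node, so the boundary value {} is joined with the incoming edge(s)): IN[B0] = {} ∩ OUT[B1] ∩ OUT[B2] = {}
Applying B0's transfer function to that IN value gives OUT[B0] (row B0 above).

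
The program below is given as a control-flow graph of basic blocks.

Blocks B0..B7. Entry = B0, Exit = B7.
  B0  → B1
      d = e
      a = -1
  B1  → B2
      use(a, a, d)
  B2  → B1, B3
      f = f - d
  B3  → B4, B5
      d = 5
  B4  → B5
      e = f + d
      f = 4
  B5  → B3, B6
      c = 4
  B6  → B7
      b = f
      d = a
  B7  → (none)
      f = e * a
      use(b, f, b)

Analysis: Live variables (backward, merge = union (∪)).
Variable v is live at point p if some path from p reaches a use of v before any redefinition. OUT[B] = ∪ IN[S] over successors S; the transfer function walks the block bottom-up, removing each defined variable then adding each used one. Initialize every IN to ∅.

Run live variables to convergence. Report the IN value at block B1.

Per-block solution:
  B0:  IN={e, f}  OUT={a, d, e, f}
  B1:  IN={a, d, e, f}  OUT={a, d, e, f}
  B2:  IN={a, d, e, f}  OUT={a, d, e, f}
  B3:  IN={a, e, f}  OUT={a, d, e, f}
  B4:  IN={a, d, f}  OUT={a, e, f}
  B5:  IN={a, e, f}  OUT={a, e, f}
  B6:  IN={a, e, f}  OUT={a, b, e}
  B7:  IN={a, b, e}  OUT={}

Merge at B1: OUT[B1] = IN[B2] = {a, d, e, f}
Applying B1's transfer function to that OUT value gives IN[B1] (row B1 above).

Answer: {a, d, e, f}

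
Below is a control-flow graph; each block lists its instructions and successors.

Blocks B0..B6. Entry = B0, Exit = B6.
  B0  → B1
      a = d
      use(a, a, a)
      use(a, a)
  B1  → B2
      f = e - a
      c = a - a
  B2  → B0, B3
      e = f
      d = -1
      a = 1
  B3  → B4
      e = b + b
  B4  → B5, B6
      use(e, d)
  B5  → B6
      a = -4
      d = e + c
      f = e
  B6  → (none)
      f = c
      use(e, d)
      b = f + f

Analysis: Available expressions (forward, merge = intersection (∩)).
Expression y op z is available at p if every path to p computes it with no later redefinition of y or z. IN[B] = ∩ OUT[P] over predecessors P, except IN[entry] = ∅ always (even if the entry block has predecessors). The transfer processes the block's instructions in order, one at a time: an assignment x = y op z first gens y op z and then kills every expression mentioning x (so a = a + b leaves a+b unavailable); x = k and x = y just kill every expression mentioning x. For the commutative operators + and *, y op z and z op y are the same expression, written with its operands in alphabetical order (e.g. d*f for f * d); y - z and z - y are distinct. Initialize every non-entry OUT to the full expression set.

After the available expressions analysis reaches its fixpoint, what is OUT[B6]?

Per-block solution:
  B0:  IN={}  OUT={}
  B1:  IN={}  OUT={a-a, e-a}
  B2:  IN={a-a, e-a}  OUT={}
  B3:  IN={}  OUT={b+b}
  B4:  IN={b+b}  OUT={b+b}
  B5:  IN={b+b}  OUT={b+b, c+e}
  B6:  IN={b+b}  OUT={f+f}

Merge at B6: IN[B6] = OUT[B4] ∩ OUT[B5] = {b+b}
Applying B6's transfer function to that IN value gives OUT[B6] (row B6 above).

Answer: {f+f}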